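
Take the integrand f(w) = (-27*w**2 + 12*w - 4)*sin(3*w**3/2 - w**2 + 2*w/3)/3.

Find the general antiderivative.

f matches the chain-rule pattern g'(h)*h' with inner function h(w) = 3*w**3/2 - w**2 + 2*w/3; substituting u = h(w) collapses the integral.
Check: d/dw[2*cos(3*w**3/2 - w**2 + 2*w/3)] = -9*w**2*sin(3*w**3/2 - w**2 + 2*w/3) + 4*w*sin(3*w**3/2 - w**2 + 2*w/3) - 4*sin(3*w**3/2 - w**2 + 2*w/3)/3, which equals f(w).

F(w) = 2*cos(3*w**3/2 - w**2 + 2*w/3) + C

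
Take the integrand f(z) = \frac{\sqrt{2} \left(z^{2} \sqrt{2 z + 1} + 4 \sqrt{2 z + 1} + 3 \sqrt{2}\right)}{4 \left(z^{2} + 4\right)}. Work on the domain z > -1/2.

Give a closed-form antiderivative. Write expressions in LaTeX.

Check any antiderivative F(z) by computing F'(z) and comparing it with f(z).
Check: d/dz[\frac{2 \sqrt{2} z \sqrt{2 z + 1} + \sqrt{2} \sqrt{2 z + 1} + 9 \operatorname{atan}{\left(\frac{z}{2} \right)}}{12}] = \frac{2 \sqrt{2} z^{3} + \sqrt{2} z^{2} + 8 \sqrt{2} z + 6 \sqrt{2 z + 1} + 4 \sqrt{2}}{4 z^{2} \sqrt{2 z + 1} + 16 \sqrt{2 z + 1}}, which equals f(z).

An antiderivative is F(z) = \frac{2 \sqrt{2} z \sqrt{2 z + 1} + \sqrt{2} \sqrt{2 z + 1} + 9 \operatorname{atan}{\left(\frac{z}{2} \right)}}{12}.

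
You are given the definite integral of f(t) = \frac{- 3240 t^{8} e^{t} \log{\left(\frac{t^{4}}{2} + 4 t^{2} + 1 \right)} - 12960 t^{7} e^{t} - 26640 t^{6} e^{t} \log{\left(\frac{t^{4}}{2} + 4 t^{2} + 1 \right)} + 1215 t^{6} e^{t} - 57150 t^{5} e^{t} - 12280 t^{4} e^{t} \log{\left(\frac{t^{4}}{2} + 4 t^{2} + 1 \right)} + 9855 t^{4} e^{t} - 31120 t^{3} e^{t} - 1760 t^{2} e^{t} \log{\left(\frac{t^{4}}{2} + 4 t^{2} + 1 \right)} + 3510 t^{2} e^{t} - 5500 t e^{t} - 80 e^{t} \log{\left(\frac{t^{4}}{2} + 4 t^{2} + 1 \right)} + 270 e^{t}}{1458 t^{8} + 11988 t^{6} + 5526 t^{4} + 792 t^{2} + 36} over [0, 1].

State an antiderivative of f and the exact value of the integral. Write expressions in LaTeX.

f has the shape u'v + uv' for u = - \frac{20 \log{\left(\frac{t^{4}}{2} + 4 t^{2} + 1 \right)}}{9} + \frac{5}{2 \left(3 t^{2} + \frac{1}{3}\right)} and v = e^{t} — it is the derivative of the product u*v.
F(t) = \frac{5 \left(- \frac{4 \log{\left(\frac{t^{4}}{2} + 4 t^{2} + 1 \right)}}{3} + \frac{3}{2 \left(3 t^{2} + \frac{1}{3}\right)}\right) e^{t}}{3} is an antiderivative of f.
Check: d/dt[\frac{5 \left(- \frac{4 \log{\left(\frac{t^{4}}{2} + 4 t^{2} + 1 \right)}}{3} + \frac{3}{2 \left(3 t^{2} + \frac{1}{3}\right)}\right) e^{t}}{3}] = \frac{- 3240 t^{8} e^{t} \log{\left(\frac{t^{4}}{2} + 4 t^{2} + 1 \right)} - 12960 t^{7} e^{t} - 26640 t^{6} e^{t} \log{\left(\frac{t^{4}}{2} + 4 t^{2} + 1 \right)} + 1215 t^{6} e^{t} - 57150 t^{5} e^{t} - 12280 t^{4} e^{t} \log{\left(\frac{t^{4}}{2} + 4 t^{2} + 1 \right)} + 9855 t^{4} e^{t} - 31120 t^{3} e^{t} - 1760 t^{2} e^{t} \log{\left(\frac{t^{4}}{2} + 4 t^{2} + 1 \right)} + 3510 t^{2} e^{t} - 5500 t e^{t} - 80 e^{t} \log{\left(\frac{t^{4}}{2} + 4 t^{2} + 1 \right)} + 270 e^{t}}{1458 t^{8} + 11988 t^{6} + 5526 t^{4} + 792 t^{2} + 36} = f(t).
F(1) = - \frac{20 e \log{\left(\frac{11}{2} \right)}}{9} + \frac{3 e}{4}; F(0) = \frac{15}{2}.
Integral = F(1) - F(0) = - \frac{20 e \log{\left(\frac{11}{2} \right)}}{9} - \frac{15}{2} + \frac{3 e}{4}.

Antiderivative: F(t) = \frac{5 \left(- \frac{4 \log{\left(\frac{t^{4}}{2} + 4 t^{2} + 1 \right)}}{3} + \frac{3}{2 \left(3 t^{2} + \frac{1}{3}\right)}\right) e^{t}}{3}; value = - \frac{20 e \log{\left(\frac{11}{2} \right)}}{9} - \frac{15}{2} + \frac{3 e}{4}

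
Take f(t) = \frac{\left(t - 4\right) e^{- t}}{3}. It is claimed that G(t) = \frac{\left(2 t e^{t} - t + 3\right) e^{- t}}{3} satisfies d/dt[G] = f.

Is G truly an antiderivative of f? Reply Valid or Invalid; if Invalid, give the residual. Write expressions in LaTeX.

Invalid: d/dt[G] - f = \frac{2}{3}, which is not 0.

d/dt[G] = \frac{\left(t + 2 e^{t} - 4\right) e^{- t}}{3}
d/dt[G] - f(t) = \frac{2}{3} != 0.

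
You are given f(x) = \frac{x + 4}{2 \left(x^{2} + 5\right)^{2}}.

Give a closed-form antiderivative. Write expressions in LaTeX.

For F(x) to be correct the identity F'(x) - f(x) = 0 must hold.
Check: d/dx[\frac{4 x - 5}{20 x^{2} + 100} + \frac{\sqrt{5} \operatorname{atan}{\left(\frac{\sqrt{5} x}{5} \right)}}{25}] = \frac{x + 4}{2 x^{4} + 20 x^{2} + 50}, which equals f(x).

An antiderivative is F(x) = \frac{4 x - 5}{20 x^{2} + 100} + \frac{\sqrt{5} \operatorname{atan}{\left(\frac{\sqrt{5} x}{5} \right)}}{25}.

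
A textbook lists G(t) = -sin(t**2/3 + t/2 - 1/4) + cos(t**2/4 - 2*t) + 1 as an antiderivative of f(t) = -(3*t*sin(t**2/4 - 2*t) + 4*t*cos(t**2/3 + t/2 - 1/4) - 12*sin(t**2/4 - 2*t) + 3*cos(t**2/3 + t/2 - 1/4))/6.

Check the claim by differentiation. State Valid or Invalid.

Valid - the claim checks out under differentiation.

d/dt[G] = -t*sin(t**2/4 - 2*t)/2 - 2*t*cos(t**2/3 + t/2 - 1/4)/3 + 2*sin(t**2/4 - 2*t) - cos(t**2/3 + t/2 - 1/4)/2
This equals f(t) exactly, so the claim holds.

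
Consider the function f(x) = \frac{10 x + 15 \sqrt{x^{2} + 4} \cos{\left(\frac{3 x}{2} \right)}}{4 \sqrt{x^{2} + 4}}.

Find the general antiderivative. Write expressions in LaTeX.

F(x) = \frac{5 \left(\sqrt{x^{2} + 4} + \sin{\left(\frac{3 x}{2} \right)}\right)}{2} + C

Recover f(x) by differentiating a candidate F(x); any mismatch rules it out.
Check: d/dx[\frac{5 \left(\sqrt{x^{2} + 4} + \sin{\left(\frac{3 x}{2} \right)}\right)}{2}] = \frac{10 x + 15 \sqrt{x^{2} + 4} \cos{\left(\frac{3 x}{2} \right)}}{4 \sqrt{x^{2} + 4}} = f(x).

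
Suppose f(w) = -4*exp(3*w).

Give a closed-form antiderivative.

An antiderivative is F(w) = -4*exp(3*w)/3.

An antiderivative F(w) passes only if d/dw[F] lands on f(w) exactly.
Check: d/dw[-4*exp(3*w)/3] = -4*exp(3*w) = f(w).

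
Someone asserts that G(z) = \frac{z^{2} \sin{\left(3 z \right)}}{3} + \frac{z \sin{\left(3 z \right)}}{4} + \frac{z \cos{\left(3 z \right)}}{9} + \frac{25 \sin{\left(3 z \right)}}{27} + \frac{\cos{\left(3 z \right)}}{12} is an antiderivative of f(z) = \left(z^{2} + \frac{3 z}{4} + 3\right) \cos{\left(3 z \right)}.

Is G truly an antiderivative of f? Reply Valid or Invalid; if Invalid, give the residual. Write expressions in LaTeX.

Invalid: d/dz[G] - f = \frac{z \sin{\left(3 z \right)}}{3} - \frac{\cos{\left(3 z \right)}}{9}, which is not 0.

d/dz[G] = z^{2} \cos{\left(3 z \right)} + \frac{z \sin{\left(3 z \right)}}{3} + \frac{3 z \cos{\left(3 z \right)}}{4} + \frac{26 \cos{\left(3 z \right)}}{9}
d/dz[G] - f(z) = \frac{z \sin{\left(3 z \right)}}{3} - \frac{\cos{\left(3 z \right)}}{9} != 0.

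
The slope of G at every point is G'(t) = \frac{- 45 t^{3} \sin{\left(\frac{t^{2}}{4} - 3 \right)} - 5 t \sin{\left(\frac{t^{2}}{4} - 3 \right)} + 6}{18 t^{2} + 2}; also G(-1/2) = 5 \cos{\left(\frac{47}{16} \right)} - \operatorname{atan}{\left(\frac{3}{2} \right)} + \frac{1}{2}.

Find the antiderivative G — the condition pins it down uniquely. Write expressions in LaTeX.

G(t) = 5 \cos{\left(\frac{t^{2}}{4} - 3 \right)} + \operatorname{atan}{\left(3 t \right)} + \frac{1}{2}

Since d/dt undoes antidifferentiation here, G(t) must give back the stated G'(t).
A general antiderivative is 5 \cos{\left(\frac{t^{2}}{4} - 3 \right)} + \operatorname{atan}{\left(3 t \right)} + C.
The condition gives C = 5 \cos{\left(\frac{47}{16} \right)} - \operatorname{atan}{\left(\frac{3}{2} \right)} + \frac{1}{2} - (5 \cos{\left(\frac{47}{16} \right)} - \operatorname{atan}{\left(\frac{3}{2} \right)}) = \frac{1}{2}.
So G(t) = 5 \cos{\left(\frac{t^{2}}{4} - 3 \right)} + \operatorname{atan}{\left(3 t \right)} + \frac{1}{2}.
Check: d/dt[5 \cos{\left(\frac{t^{2}}{4} - 3 \right)} + \operatorname{atan}{\left(3 t \right)} + \frac{1}{2}] = \frac{- 45 t^{3} \sin{\left(\frac{t^{2}}{4} - 3 \right)} - 5 t \sin{\left(\frac{t^{2}}{4} - 3 \right)} + 6}{18 t^{2} + 2} = G'(t).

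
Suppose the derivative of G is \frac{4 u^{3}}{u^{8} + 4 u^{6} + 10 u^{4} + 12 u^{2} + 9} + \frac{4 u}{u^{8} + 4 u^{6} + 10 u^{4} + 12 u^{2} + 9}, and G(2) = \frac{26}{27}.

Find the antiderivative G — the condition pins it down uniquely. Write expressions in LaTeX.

The substitution w = u^{4} + 2 u^{2} + 3 works: G'(u) is exactly (dG/dw)*(dw/du) for that inner function.
A general antiderivative is - \frac{1}{u^{4} + 2 u^{2} + 3} + C.
The condition gives C = \frac{26}{27} - (- \frac{1}{27}) = 1.
So G(u) = \frac{u^{4} + 2 u^{2} + 2}{u^{4} + 2 u^{2} + 3}.
Check: d/du[\frac{u^{4} + 2 u^{2} + 2}{u^{4} + 2 u^{2} + 3}] = \frac{4 u^{3} + 4 u}{u^{8} + 4 u^{6} + 10 u^{4} + 12 u^{2} + 9}, which equals G'(u).

G(u) = \frac{u^{4} + 2 u^{2} + 2}{u^{4} + 2 u^{2} + 3}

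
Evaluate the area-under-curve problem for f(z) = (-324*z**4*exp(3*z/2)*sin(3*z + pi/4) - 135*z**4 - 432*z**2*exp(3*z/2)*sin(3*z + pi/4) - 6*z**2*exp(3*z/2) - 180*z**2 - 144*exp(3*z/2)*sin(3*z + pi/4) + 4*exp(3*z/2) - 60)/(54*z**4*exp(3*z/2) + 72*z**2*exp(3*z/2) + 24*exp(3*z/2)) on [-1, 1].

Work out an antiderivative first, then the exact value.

An antiderivative F(z) passes only if d/dz[F] lands on f(z) exactly.
F(z) = (18*z**2*exp(3*z/2)*cos(3*z + pi/4) + 15*z**2 + z*exp(3*z/2) + 12*exp(3*z/2)*cos(3*z + pi/4) + 10)/(9*z**2*exp(3*z/2) + 6*exp(3*z/2)) is an antiderivative of f.
Check: d/dz[(18*z**2*exp(3*z/2)*cos(3*z + pi/4) + 15*z**2 + z*exp(3*z/2) + 12*exp(3*z/2)*cos(3*z + pi/4) + 10)/(9*z**2*exp(3*z/2) + 6*exp(3*z/2))] = (-324*z**4*exp(3*z/2)*sin(3*z + pi/4) - 135*z**4 - 432*z**2*exp(3*z/2)*sin(3*z + pi/4) - 6*z**2*exp(3*z/2) - 180*z**2 - 144*exp(3*z/2)*sin(3*z + pi/4) + 4*exp(3*z/2) - 60)/(54*z**4*exp(3*z/2) + 72*z**2*exp(3*z/2) + 24*exp(3*z/2)) = f(z).
F(1) = 2*cos(pi/4 + 3) + 1/15 + 5*exp(-3/2)/3; F(-1) = 2*sin(pi/4 + 3) - 1/15 + 5*exp(3/2)/3.
Integral = F(1) - F(-1) = -5*exp(3/2)/3 + 2*cos(pi/4 + 3) + 2/15 + 5*exp(-3/2)/3 - 2*sin(pi/4 + 3).

Antiderivative: F(z) = (18*z**2*exp(3*z/2)*cos(3*z + pi/4) + 15*z**2 + z*exp(3*z/2) + 12*exp(3*z/2)*cos(3*z + pi/4) + 10)/(9*z**2*exp(3*z/2) + 6*exp(3*z/2)); value = -5*exp(3/2)/3 + 2*cos(pi/4 + 3) + 2/15 + 5*exp(-3/2)/3 - 2*sin(pi/4 + 3)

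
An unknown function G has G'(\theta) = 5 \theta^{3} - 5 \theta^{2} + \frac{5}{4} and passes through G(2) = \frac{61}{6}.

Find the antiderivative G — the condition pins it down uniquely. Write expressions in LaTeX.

Integrate term by term and add the pieces.
A general antiderivative is \frac{5 \theta^{4}}{4} - \frac{5 \theta^{3}}{3} + \frac{5 \theta}{4} + C.
The condition gives C = \frac{61}{6} - (\frac{55}{6}) = 1.
So G(\theta) = \frac{15 \theta^{4} - 20 \theta^{3} + 15 \theta + 12}{12}.
Check: d/d\theta[\frac{15 \theta^{4} - 20 \theta^{3} + 15 \theta + 12}{12}] = 5 \theta^{3} - 5 \theta^{2} + \frac{5}{4} = G'(\theta).

G(\theta) = \frac{15 \theta^{4} - 20 \theta^{3} + 15 \theta + 12}{12}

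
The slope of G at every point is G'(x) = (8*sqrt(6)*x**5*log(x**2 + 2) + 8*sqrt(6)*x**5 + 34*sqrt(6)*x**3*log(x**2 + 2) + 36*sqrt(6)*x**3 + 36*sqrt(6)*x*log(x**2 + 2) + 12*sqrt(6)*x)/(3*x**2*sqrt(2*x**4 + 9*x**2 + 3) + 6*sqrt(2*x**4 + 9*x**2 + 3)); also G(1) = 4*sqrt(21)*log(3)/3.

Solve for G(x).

G'(x) has the shape u'v + uv' for u = 4*sqrt(x**4/3 + 3*x**2/2 + 1/2) and v = log(x**2 + 2) — it is the derivative of the product u*v.
A general antiderivative is 4*sqrt(x**4/3 + 3*x**2/2 + 1/2)*log(x**2 + 2) + C.
The condition gives C = 4*sqrt(21)*log(3)/3 - (4*sqrt(21)*log(3)/3) = 0.
So G(x) = 4*sqrt(x**4/3 + 3*x**2/2 + 1/2)*log(x**2 + 2).
Check: d/dx[4*sqrt(x**4/3 + 3*x**2/2 + 1/2)*log(x**2 + 2)] = (8*sqrt(6)*x**5*log(x**2 + 2) + 8*sqrt(6)*x**5 + 34*sqrt(6)*x**3*log(x**2 + 2) + 36*sqrt(6)*x**3 + 36*sqrt(6)*x*log(x**2 + 2) + 12*sqrt(6)*x)/(3*x**2*sqrt(2*x**4 + 9*x**2 + 3) + 6*sqrt(2*x**4 + 9*x**2 + 3)) = G'(x).

G(x) = 4*sqrt(x**4/3 + 3*x**2/2 + 1/2)*log(x**2 + 2)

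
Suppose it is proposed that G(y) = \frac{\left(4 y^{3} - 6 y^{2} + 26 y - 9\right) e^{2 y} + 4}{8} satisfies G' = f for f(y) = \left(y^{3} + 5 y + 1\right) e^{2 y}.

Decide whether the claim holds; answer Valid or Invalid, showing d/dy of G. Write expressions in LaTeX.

d/dy[G] = y^{3} e^{2 y} + 5 y e^{2 y} + e^{2 y}
This equals f(y) exactly, so the claim holds.

Valid - differentiating G returns exactly f.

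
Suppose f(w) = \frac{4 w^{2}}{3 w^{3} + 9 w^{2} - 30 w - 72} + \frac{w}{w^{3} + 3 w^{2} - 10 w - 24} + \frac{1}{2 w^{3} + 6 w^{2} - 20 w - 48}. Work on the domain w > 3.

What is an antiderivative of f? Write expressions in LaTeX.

An antiderivative is F(w) = \frac{31 \log{\left(w - 3 \right)}}{70} - \frac{23 \log{\left(w + 2 \right)}}{60} + \frac{107 \log{\left(w + 4 \right)}}{84}.

The denominator factors as 6 \left(w - 3\right) \left(w + 2\right) \left(w + 4\right); partial fractions split f into directly integrable pieces: \frac{107}{84 \left(w + 4\right)} - \frac{23}{60 \left(w + 2\right)} + \frac{31}{70 \left(w - 3\right)}.
Check: d/dw[\frac{31 \log{\left(w - 3 \right)}}{70} - \frac{23 \log{\left(w + 2 \right)}}{60} + \frac{107 \log{\left(w + 4 \right)}}{84}] = \frac{8 w^{2} + 6 w + 3}{6 w^{3} + 18 w^{2} - 60 w - 144}, which equals f(w).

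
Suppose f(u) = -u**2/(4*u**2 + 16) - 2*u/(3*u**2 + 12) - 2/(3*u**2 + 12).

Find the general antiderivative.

Integrate term by term and add the pieces.
Check: d/du[-u/4 - log(u**2 + 4)/3 + atan(u/2)/6] = (-3*u**2 - 8*u - 8)/(12*u**2 + 48), which equals f(u).

F(u) = -u/4 - log(u**2 + 4)/3 + atan(u/2)/6 + C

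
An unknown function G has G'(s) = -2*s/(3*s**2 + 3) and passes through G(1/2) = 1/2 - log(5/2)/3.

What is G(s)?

G'(s) matches the chain-rule pattern g'(h)*h' with inner function h(s) = 2*s**2 + 2; substituting u = h(s) collapses the integral.
A general antiderivative is -log(2*s**2 + 2)/3 + C.
The condition gives C = 1/2 - log(5/2)/3 - (-log(5/2)/3) = 1/2.
So G(s) = (3 - 2*log(2*s**2 + 2))/6.
Check: d/ds[(3 - 2*log(2*s**2 + 2))/6] = -2*s/(3*s**2 + 3) = G'(s).

G(s) = (3 - 2*log(2*s**2 + 2))/6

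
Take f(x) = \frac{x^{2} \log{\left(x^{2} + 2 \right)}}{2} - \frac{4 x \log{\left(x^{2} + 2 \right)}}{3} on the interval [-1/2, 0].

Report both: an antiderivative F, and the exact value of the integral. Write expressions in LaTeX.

Antiderivative: F(x) = \frac{x^{3} \log{\left(x^{2} + 2 \right)}}{6} - \frac{x^{3}}{9} - \frac{2 x^{2} \log{\left(x^{2} + 2 \right)}}{3} + \frac{2 x^{2}}{3} + \frac{2 x}{3} - \frac{4 \log{\left(x^{2} + 2 \right)}}{3} - \frac{2 \sqrt{2} \operatorname{atan}{\left(\frac{\sqrt{2} x}{2} \right)}}{3}; value = - \frac{4 \log{\left(2 \right)}}{3} - \frac{2 \sqrt{2} \operatorname{atan}{\left(\frac{\sqrt{2}}{4} \right)}}{3} + \frac{11}{72} + \frac{73 \log{\left(\frac{9}{4} \right)}}{48}

The integrand splits into summands that can be handled one at a time.
F(x) = \frac{x^{3} \log{\left(x^{2} + 2 \right)}}{6} - \frac{x^{3}}{9} - \frac{2 x^{2} \log{\left(x^{2} + 2 \right)}}{3} + \frac{2 x^{2}}{3} + \frac{2 x}{3} - \frac{4 \log{\left(x^{2} + 2 \right)}}{3} - \frac{2 \sqrt{2} \operatorname{atan}{\left(\frac{\sqrt{2} x}{2} \right)}}{3} is an antiderivative of f.
Check: d/dx[\frac{x^{3} \log{\left(x^{2} + 2 \right)}}{6} - \frac{x^{3}}{9} - \frac{2 x^{2} \log{\left(x^{2} + 2 \right)}}{3} + \frac{2 x^{2}}{3} + \frac{2 x}{3} - \frac{4 \log{\left(x^{2} + 2 \right)}}{3} - \frac{2 \sqrt{2} \operatorname{atan}{\left(\frac{\sqrt{2} x}{2} \right)}}{3}] = \frac{x^{2} \log{\left(x^{2} + 2 \right)}}{2} - \frac{4 x \log{\left(x^{2} + 2 \right)}}{3} = f(x).
F(0) = - \frac{4 \log{\left(2 \right)}}{3}; F(-1/2) = - \frac{73 \log{\left(\frac{9}{4} \right)}}{48} - \frac{11}{72} + \frac{2 \sqrt{2} \operatorname{atan}{\left(\frac{\sqrt{2}}{4} \right)}}{3}.
Integral = F(0) - F(-1/2) = - \frac{4 \log{\left(2 \right)}}{3} - \frac{2 \sqrt{2} \operatorname{atan}{\left(\frac{\sqrt{2}}{4} \right)}}{3} + \frac{11}{72} + \frac{73 \log{\left(\frac{9}{4} \right)}}{48}.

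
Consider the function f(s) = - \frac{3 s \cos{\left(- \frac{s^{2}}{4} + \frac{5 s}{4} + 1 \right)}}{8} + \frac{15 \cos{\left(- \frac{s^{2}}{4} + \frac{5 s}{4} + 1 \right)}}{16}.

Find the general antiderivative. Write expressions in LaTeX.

F(s) = \frac{3 \sin{\left(- \frac{s^{2}}{4} + \frac{5 s}{4} + 1 \right)}}{4} + C

f matches the chain-rule pattern g'(h)*h' with inner function h(s) = - \frac{s^{2}}{4} + \frac{5 s}{4} + 1; substituting u = h(s) collapses the integral.
Check: d/ds[\frac{3 \sin{\left(- \frac{s^{2}}{4} + \frac{5 s}{4} + 1 \right)}}{4}] = - \frac{3 s \cos{\left(- \frac{s^{2}}{4} + \frac{5 s}{4} + 1 \right)}}{8} + \frac{15 \cos{\left(- \frac{s^{2}}{4} + \frac{5 s}{4} + 1 \right)}}{16} = f(s).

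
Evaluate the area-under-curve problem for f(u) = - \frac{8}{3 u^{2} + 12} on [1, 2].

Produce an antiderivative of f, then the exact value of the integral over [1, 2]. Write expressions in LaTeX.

Any candidate F(u) must reproduce f(u) exactly when differentiated.
F(u) = - \frac{4 \operatorname{atan}{\left(\frac{u}{2} \right)}}{3} is an antiderivative of f.
Check: d/du[- \frac{4 \operatorname{atan}{\left(\frac{u}{2} \right)}}{3}] = - \frac{8}{3 u^{2} + 12} = f(u).
F(2) = - \frac{\pi}{3}; F(1) = - \frac{4 \operatorname{atan}{\left(\frac{1}{2} \right)}}{3}.
Integral = F(2) - F(1) = - \frac{\pi}{3} + \frac{4 \operatorname{atan}{\left(\frac{1}{2} \right)}}{3}.

Antiderivative: F(u) = - \frac{4 \operatorname{atan}{\left(\frac{u}{2} \right)}}{3}; value = - \frac{\pi}{3} + \frac{4 \operatorname{atan}{\left(\frac{1}{2} \right)}}{3}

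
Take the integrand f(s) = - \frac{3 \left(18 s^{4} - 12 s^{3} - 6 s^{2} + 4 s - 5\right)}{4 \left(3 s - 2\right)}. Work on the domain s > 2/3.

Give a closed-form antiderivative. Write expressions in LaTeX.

An antiderivative is F(s) = - 2 \left(\frac{1}{4} - \frac{3 s^{2}}{4}\right)^{2} + \frac{5 \log{\left(\frac{3 s}{2} - 1 \right)}}{4}.

An antiderivative F(s) passes only if d/ds[F] lands on f(s) exactly.
Check: d/ds[- 2 \left(\frac{1}{4} - \frac{3 s^{2}}{4}\right)^{2} + \frac{5 \log{\left(\frac{3 s}{2} - 1 \right)}}{4}] = \frac{- 54 s^{4} + 36 s^{3} + 18 s^{2} - 12 s + 15}{12 s - 8}, which equals f(s).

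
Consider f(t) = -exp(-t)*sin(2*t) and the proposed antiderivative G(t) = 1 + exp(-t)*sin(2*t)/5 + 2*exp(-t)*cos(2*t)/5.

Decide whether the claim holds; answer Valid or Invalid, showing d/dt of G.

d/dt[G] = -exp(-t)*sin(2*t)
This equals f(t) exactly, so the claim holds.

Valid: G'(t) = f(t).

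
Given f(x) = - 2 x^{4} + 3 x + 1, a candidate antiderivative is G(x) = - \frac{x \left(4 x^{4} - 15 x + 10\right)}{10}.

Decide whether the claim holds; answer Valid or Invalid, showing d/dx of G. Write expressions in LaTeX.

d/dx[G] = - 2 x^{4} + 3 x - 1
d/dx[G] - f(x) = -2 != 0.

Invalid: d/dx[G] - f = -2, which is not 0.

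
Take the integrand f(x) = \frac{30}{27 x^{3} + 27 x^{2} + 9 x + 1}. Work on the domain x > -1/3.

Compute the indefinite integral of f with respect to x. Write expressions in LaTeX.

Differentiate the proposed F(x) back; it has to land on f(x) exactly.
Check: d/dx[- \frac{5}{\left(3 x + 1\right)^{2}}] = \frac{30}{27 x^{3} + 27 x^{2} + 9 x + 1} = f(x).

F(x) = - \frac{5}{\left(3 x + 1\right)^{2}} + C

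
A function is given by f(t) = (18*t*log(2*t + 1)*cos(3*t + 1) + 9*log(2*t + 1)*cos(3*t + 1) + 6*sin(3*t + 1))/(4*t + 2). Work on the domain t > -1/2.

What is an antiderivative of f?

f has the shape u'v + uv' for u = 3*log(2*t + 1)/2 and v = sin(3*t + 1) — it is the derivative of the product u*v.
Check: d/dt[3*log(2*t + 1)*sin(3*t + 1)/2] = (18*t*log(2*t + 1)*cos(3*t + 1) + 9*log(2*t + 1)*cos(3*t + 1) + 6*sin(3*t + 1))/(4*t + 2) = f(t).

An antiderivative is F(t) = 3*log(2*t + 1)*sin(3*t + 1)/2.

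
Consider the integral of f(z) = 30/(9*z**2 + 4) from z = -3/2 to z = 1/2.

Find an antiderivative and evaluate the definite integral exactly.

Since d/dz undoes antidifferentiation here, F'(z) = f(z) is required of F(z).
F(z) = 5*atan(3*z/2) is an antiderivative of f.
Check: d/dz[5*atan(3*z/2)] = 30/(9*z**2 + 4) = f(z).
F(1/2) = 5*atan(3/4); F(-3/2) = -5*atan(9/4).
Integral = F(1/2) - F(-3/2) = 5*atan(3/4) + 5*atan(9/4).

Antiderivative: F(z) = 5*atan(3*z/2); value = 5*atan(3/4) + 5*atan(9/4)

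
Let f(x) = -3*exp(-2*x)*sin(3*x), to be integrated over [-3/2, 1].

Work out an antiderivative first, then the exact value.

Differentiate the proposed F(x) back; it has to land on f(x) exactly.
F(x) = 3*(2*sin(3*x) + 3*cos(3*x))*exp(-2*x)/13 is an antiderivative of f.
Check: d/dx[3*(2*sin(3*x) + 3*cos(3*x))*exp(-2*x)/13] = -3*exp(-2*x)*sin(3*x) = f(x).
F(1) = 9*exp(-2)*cos(3)/13 + 6*exp(-2)*sin(3)/13; F(-3/2) = 9*exp(3)*cos(9/2)/13 - 6*exp(3)*sin(9/2)/13.
Integral = F(1) - F(-3/2) = 6*exp(3)*sin(9/2)/13 + 9*exp(-2)*cos(3)/13 + 6*exp(-2)*sin(3)/13 - 9*exp(3)*cos(9/2)/13.

Antiderivative: F(x) = 3*(2*sin(3*x) + 3*cos(3*x))*exp(-2*x)/13; value = 6*exp(3)*sin(9/2)/13 + 9*exp(-2)*cos(3)/13 + 6*exp(-2)*sin(3)/13 - 9*exp(3)*cos(9/2)/13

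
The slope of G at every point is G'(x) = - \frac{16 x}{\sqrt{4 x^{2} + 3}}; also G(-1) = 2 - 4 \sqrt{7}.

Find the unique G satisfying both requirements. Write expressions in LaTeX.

The substitution u = 4 x^{2} + 3 works: G'(x) is exactly (dG/du)*(du/dx) for that inner function.
A general antiderivative is - 4 \sqrt{4 x^{2} + 3} + C.
The condition gives C = 2 - 4 \sqrt{7} - (- 4 \sqrt{7}) = 2.
So G(x) = - 2 \left(2 \sqrt{4 x^{2} + 3} - 1\right).
Check: d/dx[- 2 \left(2 \sqrt{4 x^{2} + 3} - 1\right)] = - \frac{16 x}{\sqrt{4 x^{2} + 3}} = G'(x).

G(x) = - 2 \left(2 \sqrt{4 x^{2} + 3} - 1\right)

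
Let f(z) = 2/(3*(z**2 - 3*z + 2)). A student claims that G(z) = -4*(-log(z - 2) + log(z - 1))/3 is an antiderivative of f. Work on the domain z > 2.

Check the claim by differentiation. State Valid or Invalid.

d/dz[G] = 4/(3*z**2 - 9*z + 6)
d/dz[G] - f(z) = 2/(3*z**2 - 9*z + 6) != 0.

Invalid: d/dz[G] - f = 2/(3*z**2 - 9*z + 6), which is not 0.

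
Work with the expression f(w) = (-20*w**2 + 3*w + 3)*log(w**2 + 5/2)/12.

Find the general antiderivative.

Differentiate the proposed F(w) back; it has to land on f(w) exactly.
Check: d/dw[-(240*w**3*log(w**2 + 5/2) - 160*w**3 - 54*w**2*log(w**2 + 5/2) + 54*w**2 - 108*w*log(w**2 + 5/2) + 1416*w - 135*log(w**2 + 5/2) - 708*sqrt(10)*atan(sqrt(10)*w/5))/432] = -5*w**2*log(w**2 + 5/2)/3 + w*log(w**2 + 5/2)/4 + log(w**2 + 5/2)/4, which equals f(w).

F(w) = -(240*w**3*log(w**2 + 5/2) - 160*w**3 - 54*w**2*log(w**2 + 5/2) + 54*w**2 - 108*w*log(w**2 + 5/2) + 1416*w - 135*log(w**2 + 5/2) - 708*sqrt(10)*atan(sqrt(10)*w/5))/432 + C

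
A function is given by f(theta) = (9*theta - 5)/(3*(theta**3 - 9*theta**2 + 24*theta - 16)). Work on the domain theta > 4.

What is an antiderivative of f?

An antiderivative is F(theta) = (-4*theta*log(theta - 4) + 4*theta*log(theta - 1) + 16*log(theta - 4) - 16*log(theta - 1) - 93)/(27*(theta - 4)).

Factor the denominator (3*(theta - 4)**2*(theta - 1)) and decompose: f = 4/(27*(theta - 1)) - 4/(27*(theta - 4)) + 31/(9*(theta - 4)**2); each piece integrates to a log, atan, or power term.
Check: d/dtheta[(-4*theta*log(theta - 4) + 4*theta*log(theta - 1) + 16*log(theta - 4) - 16*log(theta - 1) - 93)/(27*(theta - 4))] = (9*theta - 5)/(3*theta**3 - 27*theta**2 + 72*theta - 48), which equals f(theta).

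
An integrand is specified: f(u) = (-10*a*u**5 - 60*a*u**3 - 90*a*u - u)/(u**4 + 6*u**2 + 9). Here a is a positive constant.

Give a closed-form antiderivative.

An antiderivative is F(u) = (-10*a*u**4 - 30*a*u**2 + 1)/(2*u**2 + 6).

An antiderivative F(u) passes only if d/du[F] lands on f(u) exactly.
Check: d/du[(-10*a*u**4 - 30*a*u**2 + 1)/(2*u**2 + 6)] = (-10*a*u**5 - 60*a*u**3 - 90*a*u - u)/(u**4 + 6*u**2 + 9) = f(u).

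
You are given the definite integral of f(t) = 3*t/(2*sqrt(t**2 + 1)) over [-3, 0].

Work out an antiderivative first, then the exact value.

Antiderivative: F(t) = 3*sqrt(t**2 + 1)/2; value = 3/2 - 3*sqrt(10)/2

f matches the chain-rule pattern g'(h)*h' with inner function h(t) = t**2 + 1; substituting u = h(t) collapses the integral.
F(t) = 3*sqrt(t**2 + 1)/2 is an antiderivative of f.
Check: d/dt[3*sqrt(t**2 + 1)/2] = 3*t/(2*sqrt(t**2 + 1)) = f(t).
F(0) = 3/2; F(-3) = 3*sqrt(10)/2.
Integral = F(0) - F(-3) = 3/2 - 3*sqrt(10)/2.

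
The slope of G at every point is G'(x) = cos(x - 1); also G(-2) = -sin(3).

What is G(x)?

Any candidate G(x) must reproduce the stated G'(x) exactly.
A general antiderivative is sin(x - 1) + C.
The condition gives C = -sin(3) - (-sin(3)) = 0.
So G(x) = sin(x - 1).
Check: d/dx[sin(x - 1)] = cos(x - 1) = G'(x).

G(x) = sin(x - 1)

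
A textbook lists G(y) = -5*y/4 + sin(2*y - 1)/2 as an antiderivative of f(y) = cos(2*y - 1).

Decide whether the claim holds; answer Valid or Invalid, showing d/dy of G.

d/dy[G] = cos(2*y - 1) - 5/4
d/dy[G] - f(y) = -5/4 != 0.

Invalid: d/dy[G] - f = -5/4, which is not 0.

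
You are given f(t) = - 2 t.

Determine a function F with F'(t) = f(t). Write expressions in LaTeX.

For F(t) to be correct the identity F'(t) - f(t) = 0 must hold.
Check: d/dt[- t^{2}] = - 2 t = f(t).

An antiderivative is F(t) = - t^{2}.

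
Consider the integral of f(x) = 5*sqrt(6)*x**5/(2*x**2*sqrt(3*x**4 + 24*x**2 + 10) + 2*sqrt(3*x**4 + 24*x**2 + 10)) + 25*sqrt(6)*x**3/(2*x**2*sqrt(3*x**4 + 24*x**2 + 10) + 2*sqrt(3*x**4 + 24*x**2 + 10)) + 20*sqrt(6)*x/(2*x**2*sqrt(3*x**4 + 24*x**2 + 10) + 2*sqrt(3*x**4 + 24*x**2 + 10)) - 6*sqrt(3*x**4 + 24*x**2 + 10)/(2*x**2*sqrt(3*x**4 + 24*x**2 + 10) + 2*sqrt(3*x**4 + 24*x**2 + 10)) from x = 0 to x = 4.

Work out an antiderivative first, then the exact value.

Antiderivative: F(x) = 5*sqrt(x**4/2 + 4*x**2 + 5/3)/2 - 3*atan(x); value = -3*atan(4) - 5*sqrt(15)/6 + 5*sqrt(1743)/6

The integrand splits into summands that can be handled one at a time.
F(x) = 5*sqrt(x**4/2 + 4*x**2 + 5/3)/2 - 3*atan(x) is an antiderivative of f.
Check: d/dx[5*sqrt(x**4/2 + 4*x**2 + 5/3)/2 - 3*atan(x)] = (5*sqrt(6)*x**5 + 25*sqrt(6)*x**3 + 20*sqrt(6)*x - 6*sqrt(3*x**4 + 24*x**2 + 10))/(2*x**2*sqrt(3*x**4 + 24*x**2 + 10) + 2*sqrt(3*x**4 + 24*x**2 + 10)), which equals f(x).
F(4) = -3*atan(4) + 5*sqrt(1743)/6; F(0) = 5*sqrt(15)/6.
Integral = F(4) - F(0) = -3*atan(4) - 5*sqrt(15)/6 + 5*sqrt(1743)/6.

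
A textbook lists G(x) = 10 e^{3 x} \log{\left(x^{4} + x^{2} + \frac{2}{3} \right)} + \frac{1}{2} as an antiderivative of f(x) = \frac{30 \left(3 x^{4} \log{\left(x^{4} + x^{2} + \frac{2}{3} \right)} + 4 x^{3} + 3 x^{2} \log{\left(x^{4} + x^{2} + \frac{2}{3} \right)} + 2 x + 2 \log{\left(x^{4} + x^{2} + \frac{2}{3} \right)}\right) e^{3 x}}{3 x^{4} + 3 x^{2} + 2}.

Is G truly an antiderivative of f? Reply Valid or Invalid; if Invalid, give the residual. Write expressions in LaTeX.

Valid: G'(x) = f(x).

d/dx[G] = \frac{90 x^{4} e^{3 x} \log{\left(x^{4} + x^{2} + \frac{2}{3} \right)} + 120 x^{3} e^{3 x} + 90 x^{2} e^{3 x} \log{\left(x^{4} + x^{2} + \frac{2}{3} \right)} + 60 x e^{3 x} + 60 e^{3 x} \log{\left(x^{4} + x^{2} + \frac{2}{3} \right)}}{3 x^{4} + 3 x^{2} + 2}
This equals f(x) exactly, so the claim holds.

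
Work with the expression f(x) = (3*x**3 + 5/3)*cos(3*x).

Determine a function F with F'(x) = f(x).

An antiderivative is F(x) = x**3*sin(3*x) + x**2*cos(3*x) - 2*x*sin(3*x)/3 + 5*sin(3*x)/9 - 2*cos(3*x)/9.

A first test for any F(x): its x-derivative must equal f(x) identically.
Check: d/dx[x**3*sin(3*x) + x**2*cos(3*x) - 2*x*sin(3*x)/3 + 5*sin(3*x)/9 - 2*cos(3*x)/9] = 3*x**3*cos(3*x) + 5*cos(3*x)/3, which equals f(x).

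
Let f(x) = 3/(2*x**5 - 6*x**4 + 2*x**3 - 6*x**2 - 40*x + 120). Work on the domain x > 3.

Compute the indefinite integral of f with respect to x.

Factor the denominator (2*(x - 3)*(x - 2)*(x + 2)*(x**2 + 5)) and decompose: f = (x + 3)/(84*(x**2 + 5)) + 1/(120*(x + 2)) - 1/(24*(x - 2)) + 3/(140*(x - 3)); each piece integrates to a log, atan, or power term.
Check: d/dx[3*log(x - 3)/140 - log(x - 2)/24 + log(x + 2)/120 + log(x**2 + 5)/168 + sqrt(5)*atan(sqrt(5)*x/5)/140] = 3/(2*x**5 - 6*x**4 + 2*x**3 - 6*x**2 - 40*x + 120) = f(x).

F(x) = 3*log(x - 3)/140 - log(x - 2)/24 + log(x + 2)/120 + log(x**2 + 5)/168 + sqrt(5)*atan(sqrt(5)*x/5)/140 + C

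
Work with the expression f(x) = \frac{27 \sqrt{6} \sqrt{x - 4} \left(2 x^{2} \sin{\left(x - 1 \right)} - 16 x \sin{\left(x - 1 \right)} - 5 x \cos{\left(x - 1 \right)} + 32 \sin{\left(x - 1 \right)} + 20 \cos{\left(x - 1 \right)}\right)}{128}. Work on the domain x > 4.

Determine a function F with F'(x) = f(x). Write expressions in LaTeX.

An antiderivative is F(x) = - \frac{27 \sqrt{6} \left(x - 4\right)^{\frac{5}{2}} \cos{\left(x - 1 \right)}}{64}.

Recognize the product-rule pattern: f = u'v + uv' with u = - \frac{3 \left(\frac{3 x}{2} - 6\right)^{\frac{5}{2}}}{8}, v = \cos{\left(x - 1 \right)}, so integration by parts undoes it.
Check: d/dx[- \frac{27 \sqrt{6} \left(x - 4\right)^{\frac{5}{2}} \cos{\left(x - 1 \right)}}{64}] = \frac{27 \sqrt{6} x^{2} \sqrt{x - 4} \sin{\left(x - 1 \right)}}{64} - \frac{27 \sqrt{6} x \sqrt{x - 4} \sin{\left(x - 1 \right)}}{8} - \frac{135 \sqrt{6} x \sqrt{x - 4} \cos{\left(x - 1 \right)}}{128} + \frac{27 \sqrt{6} \sqrt{x - 4} \sin{\left(x - 1 \right)}}{4} + \frac{135 \sqrt{6} \sqrt{x - 4} \cos{\left(x - 1 \right)}}{32}, which equals f(x).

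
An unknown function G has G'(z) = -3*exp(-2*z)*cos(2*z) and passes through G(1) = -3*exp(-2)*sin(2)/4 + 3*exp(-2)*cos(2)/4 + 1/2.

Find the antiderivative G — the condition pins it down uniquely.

Since d/dz undoes antidifferentiation here, G(z) must give back the stated G'(z).
A general antiderivative is -3*exp(-2*z)*sin(2*z)/4 + 3*exp(-2*z)*cos(2*z)/4 + C.
The condition gives C = -3*exp(-2)*sin(2)/4 + 3*exp(-2)*cos(2)/4 + 1/2 - (-3*exp(-2)*sin(2)/4 + 3*exp(-2)*cos(2)/4) = 1/2.
So G(z) = (2*exp(2*z) - 3*sin(2*z) + 3*cos(2*z))*exp(-2*z)/4.
Check: d/dz[(2*exp(2*z) - 3*sin(2*z) + 3*cos(2*z))*exp(-2*z)/4] = -3*exp(-2*z)*cos(2*z) = G'(z).

G(z) = (2*exp(2*z) - 3*sin(2*z) + 3*cos(2*z))*exp(-2*z)/4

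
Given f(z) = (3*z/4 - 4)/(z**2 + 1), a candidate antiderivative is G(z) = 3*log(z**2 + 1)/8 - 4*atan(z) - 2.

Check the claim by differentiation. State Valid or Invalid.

d/dz[G] = (3*z - 16)/(4*z**2 + 4)
This equals f(z) exactly, so the claim holds.

Valid - differentiating G returns exactly f.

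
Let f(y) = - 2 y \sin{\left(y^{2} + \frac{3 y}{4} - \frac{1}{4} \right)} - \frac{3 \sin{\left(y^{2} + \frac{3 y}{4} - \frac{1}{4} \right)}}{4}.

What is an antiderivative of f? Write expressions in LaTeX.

An antiderivative is F(y) = \cos{\left(y^{2} + \frac{3 y}{4} - \frac{1}{4} \right)}.

The substitution u = y^{2} + \frac{3 y}{4} - \frac{1}{4} works: f is exactly (dF/du)*(du/dy) for that inner function.
Check: d/dy[\cos{\left(y^{2} + \frac{3 y}{4} - \frac{1}{4} \right)}] = - 2 y \sin{\left(y^{2} + \frac{3 y}{4} - \frac{1}{4} \right)} - \frac{3 \sin{\left(y^{2} + \frac{3 y}{4} - \frac{1}{4} \right)}}{4} = f(y).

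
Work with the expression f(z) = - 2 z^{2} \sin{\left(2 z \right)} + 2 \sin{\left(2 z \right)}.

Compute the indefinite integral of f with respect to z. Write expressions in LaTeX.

Integrate term by term and add the pieces.
Check: d/dz[z^{2} \cos{\left(2 z \right)} - z \sin{\left(2 z \right)} - \frac{3 \cos{\left(2 z \right)}}{2}] = - 2 z^{2} \sin{\left(2 z \right)} + 2 \sin{\left(2 z \right)} = f(z).

F(z) = z^{2} \cos{\left(2 z \right)} - z \sin{\left(2 z \right)} - \frac{3 \cos{\left(2 z \right)}}{2} + C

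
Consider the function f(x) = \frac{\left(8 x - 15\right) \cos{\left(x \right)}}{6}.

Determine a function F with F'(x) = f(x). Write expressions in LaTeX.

Recover f(x) by differentiating a candidate F(x); any mismatch rules it out.
Check: d/dx[\frac{4 x \sin{\left(x \right)}}{3} - \frac{5 \sin{\left(x \right)}}{2} + \frac{4 \cos{\left(x \right)}}{3}] = \frac{4 x \cos{\left(x \right)}}{3} - \frac{5 \cos{\left(x \right)}}{2}, which equals f(x).

An antiderivative is F(x) = \frac{4 x \sin{\left(x \right)}}{3} - \frac{5 \sin{\left(x \right)}}{2} + \frac{4 \cos{\left(x \right)}}{3}.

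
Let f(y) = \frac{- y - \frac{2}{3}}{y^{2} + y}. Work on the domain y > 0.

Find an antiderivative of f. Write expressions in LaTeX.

An antiderivative is F(y) = - \frac{2 \log{\left(y \right)}}{3} - \frac{\log{\left(y + 1 \right)}}{3}.

Factor the denominator (3 y \left(y + 1\right)) and decompose: f = - \frac{1}{3 \left(y + 1\right)} - \frac{2}{3 y}; each piece integrates to a log, atan, or power term.
Check: d/dy[- \frac{2 \log{\left(y \right)}}{3} - \frac{\log{\left(y + 1 \right)}}{3}] = \frac{- 3 y - 2}{3 y^{2} + 3 y}, which equals f(y).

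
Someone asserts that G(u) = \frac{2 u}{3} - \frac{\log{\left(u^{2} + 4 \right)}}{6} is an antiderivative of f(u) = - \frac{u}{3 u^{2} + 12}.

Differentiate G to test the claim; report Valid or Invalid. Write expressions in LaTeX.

d/du[G] = \frac{2 u^{2} - u + 8}{3 u^{2} + 12}
d/du[G] - f(u) = \frac{2}{3} != 0.

Invalid: d/du[G] - f = \frac{2}{3}, which is not 0.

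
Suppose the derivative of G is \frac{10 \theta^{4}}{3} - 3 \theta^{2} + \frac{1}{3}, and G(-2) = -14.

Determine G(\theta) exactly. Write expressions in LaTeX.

Integrate term by term and add the pieces.
A general antiderivative is \frac{2 \theta^{5}}{3} - \theta^{3} + \frac{\theta}{3} + C.
The condition gives C = -14 - (-14) = 0.
So G(\theta) = \frac{2 \theta^{5}}{3} - \theta^{3} + \frac{\theta}{3}.
Check: d/d\theta[\frac{2 \theta^{5}}{3} - \theta^{3} + \frac{\theta}{3}] = \frac{10 \theta^{4}}{3} - 3 \theta^{2} + \frac{1}{3} = G'(\theta).

G(\theta) = \frac{2 \theta^{5}}{3} - \theta^{3} + \frac{\theta}{3}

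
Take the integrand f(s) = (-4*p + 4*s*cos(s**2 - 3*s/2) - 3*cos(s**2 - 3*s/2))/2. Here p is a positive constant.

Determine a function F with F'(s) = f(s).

Check any antiderivative F(s) by computing F'(s) and comparing it with f(s).
Check: d/ds[-2*p*s + sin(s**2 - 3*s/2)] = -2*p + 2*s*cos(s**2 - 3*s/2) - 3*cos(s**2 - 3*s/2)/2, which equals f(s).

An antiderivative is F(s) = -2*p*s + sin(s**2 - 3*s/2).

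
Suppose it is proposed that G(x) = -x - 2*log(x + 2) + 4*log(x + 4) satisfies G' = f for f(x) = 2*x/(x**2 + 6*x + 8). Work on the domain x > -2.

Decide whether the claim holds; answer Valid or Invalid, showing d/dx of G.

Invalid: d/dx[G] - f = -1, which is not 0.

d/dx[G] = (-x**2 - 4*x - 8)/(x**2 + 6*x + 8)
d/dx[G] - f(x) = -1 != 0.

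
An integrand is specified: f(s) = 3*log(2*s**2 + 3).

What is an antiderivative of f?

An antiderivative F(s) passes only if d/ds[F] lands on f(s) exactly.
Check: d/ds[3*s*log(2*s**2 + 3) - 6*s + 3*sqrt(6)*atan(sqrt(6)*s/3)] = 3*log(2*s**2 + 3) = f(s).

An antiderivative is F(s) = 3*s*log(2*s**2 + 3) - 6*s + 3*sqrt(6)*atan(sqrt(6)*s/3).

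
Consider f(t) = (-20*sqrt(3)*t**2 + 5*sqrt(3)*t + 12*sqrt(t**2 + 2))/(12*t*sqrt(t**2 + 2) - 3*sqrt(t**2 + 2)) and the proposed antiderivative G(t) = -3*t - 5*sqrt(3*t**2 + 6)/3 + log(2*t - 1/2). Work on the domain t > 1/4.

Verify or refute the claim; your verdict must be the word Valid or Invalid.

Invalid: d/dt[G] - f = -3, which is not 0.

d/dt[G] = (-20*sqrt(3)*t**2 - 36*t*sqrt(t**2 + 2) + 5*sqrt(3)*t + 21*sqrt(t**2 + 2))/(12*t*sqrt(t**2 + 2) - 3*sqrt(t**2 + 2))
d/dt[G] - f(t) = -3 != 0.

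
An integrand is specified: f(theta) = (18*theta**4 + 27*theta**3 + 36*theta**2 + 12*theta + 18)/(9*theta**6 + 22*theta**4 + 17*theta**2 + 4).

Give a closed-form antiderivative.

Whatever form F(theta) takes, F'(theta) = f(theta) is non-negotiable.
Check: d/dtheta[3*(2*(theta**2 + 1)*atan(3*theta/2) - 1)/(2*(theta**2 + 1))] = (18*theta**4 + 27*theta**3 + 36*theta**2 + 12*theta + 18)/(9*theta**6 + 22*theta**4 + 17*theta**2 + 4) = f(theta).

An antiderivative is F(theta) = 3*(2*(theta**2 + 1)*atan(3*theta/2) - 1)/(2*(theta**2 + 1)).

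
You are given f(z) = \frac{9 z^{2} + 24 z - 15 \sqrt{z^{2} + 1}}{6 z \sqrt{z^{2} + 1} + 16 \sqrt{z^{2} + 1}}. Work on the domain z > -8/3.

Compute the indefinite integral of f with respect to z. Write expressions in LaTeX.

Check any antiderivative F(z) by computing F'(z) and comparing it with f(z).
Check: d/dz[\frac{3 \sqrt{z^{2} + 1} - 5 \log{\left(\frac{3 z}{2} + 4 \right)}}{2}] = \frac{9 z^{2} + 24 z - 15 \sqrt{z^{2} + 1}}{6 z \sqrt{z^{2} + 1} + 16 \sqrt{z^{2} + 1}} = f(z).

F(z) = \frac{3 \sqrt{z^{2} + 1} - 5 \log{\left(\frac{3 z}{2} + 4 \right)}}{2} + C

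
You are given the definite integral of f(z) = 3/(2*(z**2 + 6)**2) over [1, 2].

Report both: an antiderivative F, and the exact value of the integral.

A candidate is checked by its d/dz: the result must match f(z).
F(z) = (sqrt(6)*z**2*atan(sqrt(6)*z/6) + 6*z + 6*sqrt(6)*atan(sqrt(6)*z/6))/(48*z**2 + 288) is an antiderivative of f.
Check: d/dz[(sqrt(6)*z**2*atan(sqrt(6)*z/6) + 6*z + 6*sqrt(6)*atan(sqrt(6)*z/6))/(48*z**2 + 288)] = 3/(2*z**4 + 24*z**2 + 72), which equals f(z).
F(2) = 1/40 + sqrt(6)*atan(sqrt(6)/3)/48; F(1) = 1/56 + sqrt(6)*atan(sqrt(6)/6)/48.
Integral = F(2) - F(1) = -sqrt(6)*atan(sqrt(6)/6)/48 + 1/140 + sqrt(6)*atan(sqrt(6)/3)/48.

Antiderivative: F(z) = (sqrt(6)*z**2*atan(sqrt(6)*z/6) + 6*z + 6*sqrt(6)*atan(sqrt(6)*z/6))/(48*z**2 + 288); value = -sqrt(6)*atan(sqrt(6)/6)/48 + 1/140 + sqrt(6)*atan(sqrt(6)/3)/48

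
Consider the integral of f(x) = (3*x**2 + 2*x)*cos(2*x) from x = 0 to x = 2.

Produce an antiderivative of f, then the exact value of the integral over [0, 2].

For F(x) to be correct the identity F'(x) - f(x) = 0 must hold.
F(x) = (6*x**2*sin(2*x) + 4*x*sin(2*x) + 6*x*cos(2*x) - 3*sin(2*x) + 2*cos(2*x))/4 is an antiderivative of f.
Check: d/dx[(6*x**2*sin(2*x) + 4*x*sin(2*x) + 6*x*cos(2*x) - 3*sin(2*x) + 2*cos(2*x))/4] = 3*x**2*cos(2*x) + 2*x*cos(2*x), which equals f(x).
F(2) = 29*sin(4)/4 + 7*cos(4)/2; F(0) = 1/2.
Integral = F(2) - F(0) = 29*sin(4)/4 + 7*cos(4)/2 - 1/2.

Antiderivative: F(x) = (6*x**2*sin(2*x) + 4*x*sin(2*x) + 6*x*cos(2*x) - 3*sin(2*x) + 2*cos(2*x))/4; value = 29*sin(4)/4 + 7*cos(4)/2 - 1/2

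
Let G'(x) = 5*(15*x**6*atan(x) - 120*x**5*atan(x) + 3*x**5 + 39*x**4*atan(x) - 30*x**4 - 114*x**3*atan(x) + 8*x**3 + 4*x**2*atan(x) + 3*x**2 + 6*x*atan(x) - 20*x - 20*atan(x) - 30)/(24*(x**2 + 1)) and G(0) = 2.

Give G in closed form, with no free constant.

G(x) = 5*x**5*atan(x)/8 - 25*x**4*atan(x)/4 + 5*x**3*atan(x)/3 + 5*x**2*atan(x)/8 - 25*x*atan(x)/6 - 25*atan(x)/4 + 2

G'(x) has the shape u'v + uv' for u = 5*x**5/8 - 25*x**4/4 + 5*x**3/3 + 5*x**2/8 - 25*x/6 - 25/4 and v = atan(x) — it is the derivative of the product u*v.
A general antiderivative is 5*(x**5/4 - 5*x**4/2 + 2*x**3/3 + x**2/4 - 5*x/3 - 5/2)*atan(x)/2 + C.
The condition gives C = 2 - (0) = 2.
So G(x) = 5*x**5*atan(x)/8 - 25*x**4*atan(x)/4 + 5*x**3*atan(x)/3 + 5*x**2*atan(x)/8 - 25*x*atan(x)/6 - 25*atan(x)/4 + 2.
Check: d/dx[5*x**5*atan(x)/8 - 25*x**4*atan(x)/4 + 5*x**3*atan(x)/3 + 5*x**2*atan(x)/8 - 25*x*atan(x)/6 - 25*atan(x)/4 + 2] = (75*x**6*atan(x) - 600*x**5*atan(x) + 15*x**5 + 195*x**4*atan(x) - 150*x**4 - 570*x**3*atan(x) + 40*x**3 + 20*x**2*atan(x) + 15*x**2 + 30*x*atan(x) - 100*x - 100*atan(x) - 150)/(24*x**2 + 24), which equals G'(x).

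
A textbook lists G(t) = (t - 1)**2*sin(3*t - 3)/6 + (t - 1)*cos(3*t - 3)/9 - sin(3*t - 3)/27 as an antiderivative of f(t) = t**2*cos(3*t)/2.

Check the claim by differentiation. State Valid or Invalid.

d/dt[G] = t**2*cos(3*t - 3)/2 - t*cos(3*t - 3) + cos(3*t - 3)/2
d/dt[G] - f(t) = -t**2*cos(3*t)/2 + t**2*cos(3*t - 3)/2 - t*cos(3*t - 3) + cos(3*t - 3)/2 != 0.

Invalid: d/dt[G] - f = -t**2*cos(3*t)/2 + t**2*cos(3*t - 3)/2 - t*cos(3*t - 3) + cos(3*t - 3)/2, which is not 0.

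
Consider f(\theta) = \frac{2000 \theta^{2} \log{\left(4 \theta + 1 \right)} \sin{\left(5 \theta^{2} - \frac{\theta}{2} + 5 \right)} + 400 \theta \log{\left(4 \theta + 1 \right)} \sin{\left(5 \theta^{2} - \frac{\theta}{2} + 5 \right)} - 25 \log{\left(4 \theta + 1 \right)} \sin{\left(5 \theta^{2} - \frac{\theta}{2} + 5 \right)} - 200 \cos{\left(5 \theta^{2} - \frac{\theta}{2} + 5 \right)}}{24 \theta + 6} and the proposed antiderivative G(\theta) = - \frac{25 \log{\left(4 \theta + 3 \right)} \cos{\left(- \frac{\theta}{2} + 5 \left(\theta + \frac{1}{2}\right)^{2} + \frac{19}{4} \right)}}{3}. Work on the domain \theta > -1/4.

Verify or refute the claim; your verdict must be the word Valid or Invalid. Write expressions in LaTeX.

Invalid: d/d\theta[G] - f = \frac{- 8000 \theta^{3} \log{\left(4 \theta + 1 \right)} \sin{\left(5 \theta^{2} - \frac{\theta}{2} + 5 \right)} + 8000 \theta^{3} \log{\left(4 \theta + 3 \right)} \sin{\left(5 \theta^{2} + \frac{9 \theta}{2} + 6 \right)} - 7600 \theta^{2} \log{\left(4 \theta + 1 \right)} \sin{\left(5 \theta^{2} - \frac{\theta}{2} + 5 \right)} + 11600 \theta^{2} \log{\left(4 \theta + 3 \right)} \sin{\left(5 \theta^{2} + \frac{9 \theta}{2} + 6 \right)} - 1100 \theta \log{\left(4 \theta + 1 \right)} \sin{\left(5 \theta^{2} - \frac{\theta}{2} + 5 \right)} + 5100 \theta \log{\left(4 \theta + 3 \right)} \sin{\left(5 \theta^{2} + \frac{9 \theta}{2} + 6 \right)} + 800 \theta \cos{\left(5 \theta^{2} - \frac{\theta}{2} + 5 \right)} - 800 \theta \cos{\left(5 \theta^{2} + \frac{9 \theta}{2} + 6 \right)} + 75 \log{\left(4 \theta + 1 \right)} \sin{\left(5 \theta^{2} - \frac{\theta}{2} + 5 \right)} + 675 \log{\left(4 \theta + 3 \right)} \sin{\left(5 \theta^{2} + \frac{9 \theta}{2} + 6 \right)} + 600 \cos{\left(5 \theta^{2} - \frac{\theta}{2} + 5 \right)} - 200 \cos{\left(5 \theta^{2} + \frac{9 \theta}{2} + 6 \right)}}{96 \theta^{2} + 96 \theta + 18}, which is not 0.

d/d\theta[G] = \frac{2000 \theta^{2} \log{\left(4 \theta + 3 \right)} \sin{\left(5 \theta^{2} + \frac{9 \theta}{2} + 6 \right)} + 2400 \theta \log{\left(4 \theta + 3 \right)} \sin{\left(5 \theta^{2} + \frac{9 \theta}{2} + 6 \right)} + 675 \log{\left(4 \theta + 3 \right)} \sin{\left(5 \theta^{2} + \frac{9 \theta}{2} + 6 \right)} - 200 \cos{\left(5 \theta^{2} + \frac{9 \theta}{2} + 6 \right)}}{24 \theta + 18}
d/d\theta[G] - f(\theta) = \frac{- 8000 \theta^{3} \log{\left(4 \theta + 1 \right)} \sin{\left(5 \theta^{2} - \frac{\theta}{2} + 5 \right)} + 8000 \theta^{3} \log{\left(4 \theta + 3 \right)} \sin{\left(5 \theta^{2} + \frac{9 \theta}{2} + 6 \right)} - 7600 \theta^{2} \log{\left(4 \theta + 1 \right)} \sin{\left(5 \theta^{2} - \frac{\theta}{2} + 5 \right)} + 11600 \theta^{2} \log{\left(4 \theta + 3 \right)} \sin{\left(5 \theta^{2} + \frac{9 \theta}{2} + 6 \right)} - 1100 \theta \log{\left(4 \theta + 1 \right)} \sin{\left(5 \theta^{2} - \frac{\theta}{2} + 5 \right)} + 5100 \theta \log{\left(4 \theta + 3 \right)} \sin{\left(5 \theta^{2} + \frac{9 \theta}{2} + 6 \right)} + 800 \theta \cos{\left(5 \theta^{2} - \frac{\theta}{2} + 5 \right)} - 800 \theta \cos{\left(5 \theta^{2} + \frac{9 \theta}{2} + 6 \right)} + 75 \log{\left(4 \theta + 1 \right)} \sin{\left(5 \theta^{2} - \frac{\theta}{2} + 5 \right)} + 675 \log{\left(4 \theta + 3 \right)} \sin{\left(5 \theta^{2} + \frac{9 \theta}{2} + 6 \right)} + 600 \cos{\left(5 \theta^{2} - \frac{\theta}{2} + 5 \right)} - 200 \cos{\left(5 \theta^{2} + \frac{9 \theta}{2} + 6 \right)}}{96 \theta^{2} + 96 \theta + 18} != 0.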